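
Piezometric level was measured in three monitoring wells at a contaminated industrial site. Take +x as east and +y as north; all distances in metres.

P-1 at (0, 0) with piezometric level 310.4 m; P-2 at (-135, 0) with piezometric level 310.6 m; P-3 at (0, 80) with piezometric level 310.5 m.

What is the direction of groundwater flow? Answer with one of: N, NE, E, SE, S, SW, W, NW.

SE

∂h/∂x = (310.6 − 310.4) / (-135 − 0) = -0.001481
∂h/∂y = (310.5 − 310.4) / (80 − 0) = +0.001250
Flow = −∇h = (+0.001481 east, -0.001250 north), which points southeast.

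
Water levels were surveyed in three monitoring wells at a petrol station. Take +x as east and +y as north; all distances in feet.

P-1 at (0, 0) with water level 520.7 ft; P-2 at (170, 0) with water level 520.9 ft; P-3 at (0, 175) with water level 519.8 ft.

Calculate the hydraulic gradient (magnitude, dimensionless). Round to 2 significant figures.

0.0053

∂h/∂x = (520.9 − 520.7) / (170 − 0) = +0.001176
∂h/∂y = (519.8 − 520.7) / (175 − 0) = -0.005143
|∇h| = √(0.001176² + -0.005143²) = 0.005276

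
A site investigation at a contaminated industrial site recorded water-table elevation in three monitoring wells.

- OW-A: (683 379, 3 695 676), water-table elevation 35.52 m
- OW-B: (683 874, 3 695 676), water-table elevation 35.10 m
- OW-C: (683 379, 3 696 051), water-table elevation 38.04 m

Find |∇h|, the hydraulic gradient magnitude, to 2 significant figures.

0.0068

∂h/∂x = (35.10 − 35.52) / (683874 − 683379) = -0.0008485
∂h/∂y = (38.04 − 35.52) / (3696051 − 3695676) = +0.006720
|∇h| = √(-0.0008485² + 0.006720²) = 0.006773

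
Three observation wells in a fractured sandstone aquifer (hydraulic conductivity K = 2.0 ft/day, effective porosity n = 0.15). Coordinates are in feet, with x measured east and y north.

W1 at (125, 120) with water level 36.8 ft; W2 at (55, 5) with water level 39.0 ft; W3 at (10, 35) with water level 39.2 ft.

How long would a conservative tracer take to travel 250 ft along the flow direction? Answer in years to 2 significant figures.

3.0 years

With h = a·x + b·y + c and W1 as origin, the differences give:
  (-70)·a + (-115)·b = +2.2
  (-115)·a + (-85)·b = +2.4
Eliminate b (×(-85) and ×(-115), subtract): -7275·a = 89.00 → a = ∂h/∂x = -0.01223
Back-substitute: b = ∂h/∂y = -0.01168.
|∇h| = √(-0.01223² + -0.01168²) = 0.01691
Seepage velocity v = K·i/n = 2.0 × 0.01691 / 0.15 = 0.2255 ft/day.
t = 250 / 0.2255 = 1109 days = 3.04 years.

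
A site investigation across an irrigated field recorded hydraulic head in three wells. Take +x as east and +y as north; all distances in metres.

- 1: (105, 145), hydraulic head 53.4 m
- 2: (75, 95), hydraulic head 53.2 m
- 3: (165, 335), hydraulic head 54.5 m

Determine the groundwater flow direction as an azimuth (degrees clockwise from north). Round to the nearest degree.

Differences from 1: to 2 (Δx, Δy, Δh) = (-30, -50, -0.2); to 3 = (60, 190, +1.1).
Determinant of the coordinate differences = (-30)·190 − 60·(-50) = -2700.
∂h/∂x = [(-0.2)·190 − (+1.1)·(-50)] / -2700 = -0.006296
∂h/∂y = [(-30)·(+1.1) − 60·(-0.2)] / -2700 = +0.007778
Flow direction (−∇h) has components (+0.006296 E, -0.007778 N).
Azimuth = atan2(E, N) = atan2(+0.006296, -0.007778) = 141.0° ≈ 141°.

141°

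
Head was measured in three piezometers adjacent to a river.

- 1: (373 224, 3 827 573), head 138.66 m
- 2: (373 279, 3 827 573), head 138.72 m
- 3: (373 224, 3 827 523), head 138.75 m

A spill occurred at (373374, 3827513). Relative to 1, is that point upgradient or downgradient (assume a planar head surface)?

∂h/∂x = (138.72 − 138.66) / (373279 − 373224) = +0.001091
∂h/∂y = (138.75 − 138.66) / (3827523 − 3827573) = -0.001800
Head at (373374, 3827513) = 138.66 + (+0.001091)·(150) + (-0.001800)·(-60) = 138.93 m.
That is higher than the 138.66 m at 1, so the point is upgradient.

upgradient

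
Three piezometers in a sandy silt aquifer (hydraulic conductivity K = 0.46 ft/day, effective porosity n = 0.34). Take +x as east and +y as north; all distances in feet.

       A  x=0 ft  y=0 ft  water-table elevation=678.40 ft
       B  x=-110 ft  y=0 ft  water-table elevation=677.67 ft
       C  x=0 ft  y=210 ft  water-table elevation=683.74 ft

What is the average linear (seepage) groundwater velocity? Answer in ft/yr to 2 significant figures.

∂h/∂x = (677.67 − 678.40) / (-110 − 0) = +0.006636
∂h/∂y = (683.74 − 678.40) / (210 − 0) = +0.02543
|∇h| = √(0.006636² + 0.02543²) = 0.02628
Seepage velocity v = K·i/n = 0.46 × 0.02628 / 0.34 = 0.03556 ft/day = 12.99 ft/yr.

13 ft/yr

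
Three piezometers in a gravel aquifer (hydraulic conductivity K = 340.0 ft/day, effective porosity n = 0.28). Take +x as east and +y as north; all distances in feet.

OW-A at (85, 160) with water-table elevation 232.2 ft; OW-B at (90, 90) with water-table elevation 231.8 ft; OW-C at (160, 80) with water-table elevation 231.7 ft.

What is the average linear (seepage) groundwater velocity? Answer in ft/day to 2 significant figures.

With h = a·x + b·y + c and OW-A as origin, the differences give:
  5·a + (-70)·b = -0.4
  75·a + (-80)·b = -0.5
Eliminate b (×(-80) and ×(-70), subtract): 4850·a = -3.00 → a = ∂h/∂x = -0.0006186
Back-substitute: b = ∂h/∂y = +0.005670.
|∇h| = √(-0.0006186² + 0.005670²) = 0.005704
Seepage velocity v = K·i/n = 340.0 × 0.005704 / 0.28 = 6.926 ft/day.

6.9 ft/day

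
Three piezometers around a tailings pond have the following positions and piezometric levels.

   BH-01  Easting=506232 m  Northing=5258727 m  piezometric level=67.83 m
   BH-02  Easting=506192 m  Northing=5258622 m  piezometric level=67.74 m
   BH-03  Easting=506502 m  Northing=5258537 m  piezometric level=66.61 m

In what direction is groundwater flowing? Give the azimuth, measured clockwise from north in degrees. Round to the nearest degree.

123°

Three-point gradient (reference BH-01): Δ to BH-02 = (-40, -105, -0.09), Δ to BH-03 = (270, -190, -1.22).
∂h/∂x = -0.003088, ∂h/∂y = +0.002033 (det = 35950).
Flow direction (−∇h) has components (+0.003088 E, -0.002033 N).
Azimuth = atan2(E, N) = atan2(+0.003088, -0.002033) = 123.4° ≈ 123°.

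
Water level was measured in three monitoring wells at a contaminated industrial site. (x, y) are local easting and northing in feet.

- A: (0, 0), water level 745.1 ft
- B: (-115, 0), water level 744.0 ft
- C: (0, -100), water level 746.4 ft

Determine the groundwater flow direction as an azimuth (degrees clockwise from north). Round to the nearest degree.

∂h/∂x = (744.0 − 745.1) / (-115 − 0) = +0.009565
∂h/∂y = (746.4 − 745.1) / (-100 − 0) = -0.01300
Flow direction (−∇h) has components (-0.009565 E, +0.01300 N).
Azimuth = atan2(E, N) = atan2(-0.009565, +0.01300) = 323.7° ≈ 324°.

324°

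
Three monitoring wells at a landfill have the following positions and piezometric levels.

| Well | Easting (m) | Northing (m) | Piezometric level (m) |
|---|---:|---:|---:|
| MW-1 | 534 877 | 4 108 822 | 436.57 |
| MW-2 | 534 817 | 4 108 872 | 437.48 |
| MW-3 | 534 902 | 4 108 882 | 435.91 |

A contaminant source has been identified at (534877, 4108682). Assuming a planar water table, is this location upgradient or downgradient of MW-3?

Taking MW-1 as reference: MW-2−MW-1 = (-60, 50, +0.91); MW-3−MW-1 = (25, 60, -0.66).
Determinant of the coordinate differences = (-60)·60 − 25·50 = -4850.
∂h/∂x = [(+0.91)·60 − (-0.66)·50] / -4850 = -0.01806
∂h/∂y = [(-60)·(-0.66) − 25·(+0.91)] / -4850 = -0.003474
Head at (534877, 4108682) = 436.57 + (-0.01806)·(0) + (-0.003474)·(-140) = 437.06 m.
That is higher than the 435.91 m at MW-3, so the point is upgradient.

upgradient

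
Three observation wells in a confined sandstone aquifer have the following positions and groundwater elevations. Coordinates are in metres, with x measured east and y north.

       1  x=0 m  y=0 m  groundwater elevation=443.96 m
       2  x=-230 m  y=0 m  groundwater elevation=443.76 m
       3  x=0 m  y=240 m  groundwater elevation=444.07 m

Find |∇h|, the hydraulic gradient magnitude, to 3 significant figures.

∂h/∂x = (443.76 − 443.96) / (-230 − 0) = +0.0008696
∂h/∂y = (444.07 − 443.96) / (240 − 0) = +0.0004583
|∇h| = √(0.0008696² + 0.0004583²) = 0.000983

0.000983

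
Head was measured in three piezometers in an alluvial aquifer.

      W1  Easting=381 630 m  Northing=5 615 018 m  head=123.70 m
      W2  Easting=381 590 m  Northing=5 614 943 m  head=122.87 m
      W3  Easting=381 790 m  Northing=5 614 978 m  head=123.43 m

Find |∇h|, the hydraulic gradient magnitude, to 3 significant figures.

0.0106

With h = a·x + b·y + c and W1 as origin, the differences give:
  (-40)·a + (-75)·b = -0.83
  160·a + (-40)·b = -0.27
Eliminate b (×(-40) and ×(-75), subtract): 13600·a = 12.950 → a = ∂h/∂x = +0.0009522
Back-substitute: b = ∂h/∂y = +0.01056.
|∇h| = √(0.0009522² + 0.01056²) = 0.0106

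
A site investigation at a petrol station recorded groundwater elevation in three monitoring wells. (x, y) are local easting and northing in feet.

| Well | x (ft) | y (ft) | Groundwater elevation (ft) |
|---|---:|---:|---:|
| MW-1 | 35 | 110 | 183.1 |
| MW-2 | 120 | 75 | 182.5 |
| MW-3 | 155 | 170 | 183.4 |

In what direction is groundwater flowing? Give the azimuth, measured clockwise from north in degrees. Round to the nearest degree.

Three-point gradient (reference MW-1): Δ to MW-2 = (85, -35, -0.6), Δ to MW-3 = (120, 60, +0.3).
∂h/∂x = -0.002742, ∂h/∂y = +0.01048 (det = 9300).
Flow direction (−∇h) has components (+0.002742 E, -0.01048 N).
Azimuth = atan2(E, N) = atan2(+0.002742, -0.01048) = 165.3° ≈ 165°.

165°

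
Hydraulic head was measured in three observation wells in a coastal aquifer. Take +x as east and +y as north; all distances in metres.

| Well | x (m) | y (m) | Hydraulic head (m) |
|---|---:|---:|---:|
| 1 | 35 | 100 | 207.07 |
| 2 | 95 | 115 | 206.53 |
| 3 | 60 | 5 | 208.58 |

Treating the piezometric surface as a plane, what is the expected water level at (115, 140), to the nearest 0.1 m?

206.0 m

Taking 1 as reference: 2−1 = (60, 15, -0.54); 3−1 = (25, -95, +1.51).
Determinant of the coordinate differences = 60·(-95) − 25·15 = -6075.
∂h/∂x = [(-0.54)·(-95) − (+1.51)·15] / -6075 = -0.004716
∂h/∂y = [60·(+1.51) − 25·(-0.54)] / -6075 = -0.01714
h(115, 140) = 207.07 + (-0.004716)·(80) + (-0.01714)·(40) = 207.07 -0.377 -0.685 = 206.007 m.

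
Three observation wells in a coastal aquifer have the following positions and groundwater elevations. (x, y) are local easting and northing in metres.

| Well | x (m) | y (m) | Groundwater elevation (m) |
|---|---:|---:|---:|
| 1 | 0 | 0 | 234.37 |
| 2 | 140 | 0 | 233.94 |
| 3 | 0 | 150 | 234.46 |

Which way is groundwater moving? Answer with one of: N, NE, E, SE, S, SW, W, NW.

∂h/∂x = (233.94 − 234.37) / (140 − 0) = -0.003071
∂h/∂y = (234.46 − 234.37) / (150 − 0) = +0.0006000
Flow = −∇h = (+0.003071 east, -0.0006000 north), which points east.

E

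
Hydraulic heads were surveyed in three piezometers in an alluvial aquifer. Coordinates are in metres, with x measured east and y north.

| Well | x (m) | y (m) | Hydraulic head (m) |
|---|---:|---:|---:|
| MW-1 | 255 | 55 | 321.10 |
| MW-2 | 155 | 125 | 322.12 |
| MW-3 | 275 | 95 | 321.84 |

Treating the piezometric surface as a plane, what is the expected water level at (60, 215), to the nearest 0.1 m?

323.5 m

With h = a·x + b·y + c and MW-1 as origin, the differences give:
  (-100)·a + 70·b = +1.02
  20·a + 40·b = +0.74
Eliminate b (×40 and ×70, subtract): -5400·a = -11.000 → a = ∂h/∂x = +0.002037
Back-substitute: b = ∂h/∂y = +0.01748.
h(60, 215) = 321.10 + (+0.002037)·(-195) + (+0.01748)·(160) = 321.10 -0.397 +2.797 = 323.500 m.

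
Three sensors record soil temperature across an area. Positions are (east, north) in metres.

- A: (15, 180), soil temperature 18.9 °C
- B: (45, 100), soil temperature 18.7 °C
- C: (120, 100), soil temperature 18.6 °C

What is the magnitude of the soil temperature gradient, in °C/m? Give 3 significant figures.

With T = a·x + b·y + c and A as origin, the differences give:
  30·a + (-80)·b = -0.2
  105·a + (-80)·b = -0.3
Eliminate b (×(-80) and ×(-80), subtract): 6000·a = -8.00 → a = ∂T/∂x = -0.001333
Back-substitute: b = ∂T/∂y = +0.002000.
|∇f| = √(-0.001333² + 0.002000²) = 0.002404 °C/m

0.00240 °C/m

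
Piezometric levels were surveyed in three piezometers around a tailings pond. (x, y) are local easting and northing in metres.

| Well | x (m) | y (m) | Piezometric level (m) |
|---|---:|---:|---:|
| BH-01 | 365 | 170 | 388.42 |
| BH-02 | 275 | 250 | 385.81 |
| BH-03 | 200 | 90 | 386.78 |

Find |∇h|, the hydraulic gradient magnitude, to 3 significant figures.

Taking BH-01 as reference: BH-02−BH-01 = (-90, 80, -2.61); BH-03−BH-01 = (-165, -80, -1.64).
Determinant of the coordinate differences = (-90)·(-80) − (-165)·80 = 20400.
∂h/∂x = [(-2.61)·(-80) − (-1.64)·80] / 20400 = +0.01667
∂h/∂y = [(-90)·(-1.64) − (-165)·(-2.61)] / 20400 = -0.01387
|∇h| = √(0.01667² + -0.01387²) = 0.02169

0.0217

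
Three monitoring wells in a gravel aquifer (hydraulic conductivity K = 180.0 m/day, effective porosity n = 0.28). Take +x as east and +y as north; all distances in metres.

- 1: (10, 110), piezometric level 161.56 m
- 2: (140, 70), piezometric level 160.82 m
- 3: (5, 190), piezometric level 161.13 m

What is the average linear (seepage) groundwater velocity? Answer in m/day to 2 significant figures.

6.1 m/day

Taking 1 as reference: 2−1 = (130, -40, -0.74); 3−1 = (-5, 80, -0.43).
Determinant of the coordinate differences = 130·80 − (-5)·(-40) = 10200.
∂h/∂x = [(-0.74)·80 − (-0.43)·(-40)] / 10200 = -0.007490
∂h/∂y = [130·(-0.43) − (-5)·(-0.74)] / 10200 = -0.005843
|∇h| = √(-0.007490² + -0.005843²) = 0.0095
Seepage velocity v = K·i/n = 180.0 × 0.0095 / 0.28 = 6.107 m/day.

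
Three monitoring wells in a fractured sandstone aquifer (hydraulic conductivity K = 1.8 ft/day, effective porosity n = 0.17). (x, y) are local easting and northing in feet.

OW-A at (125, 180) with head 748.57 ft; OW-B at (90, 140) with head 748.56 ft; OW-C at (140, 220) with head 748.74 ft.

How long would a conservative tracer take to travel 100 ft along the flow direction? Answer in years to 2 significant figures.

2.4 years

With h = a·x + b·y + c and OW-A as origin, the differences give:
  (-35)·a + (-40)·b = -0.01
  15·a + 40·b = +0.17
Eliminate b (×40 and ×(-40), subtract): -800·a = 6.400 → a = ∂h/∂x = -0.008000
Back-substitute: b = ∂h/∂y = +0.007250.
|∇h| = √(-0.008000² + 0.007250²) = 0.0108
Seepage velocity v = K·i/n = 1.8 × 0.0108 / 0.17 = 0.1144 ft/day.
t = 100 / 0.1144 = 874.1 days = 2.39 years.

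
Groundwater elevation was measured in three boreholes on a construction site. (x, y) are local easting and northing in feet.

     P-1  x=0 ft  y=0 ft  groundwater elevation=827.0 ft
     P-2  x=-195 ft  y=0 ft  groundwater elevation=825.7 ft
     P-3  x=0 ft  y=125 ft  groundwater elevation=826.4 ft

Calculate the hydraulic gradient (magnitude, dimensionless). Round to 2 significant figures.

0.0082

∂h/∂x = (825.7 − 827.0) / (-195 − 0) = +0.006667
∂h/∂y = (826.4 − 827.0) / (125 − 0) = -0.004800
|∇h| = √(0.006667² + -0.004800²) = 0.008215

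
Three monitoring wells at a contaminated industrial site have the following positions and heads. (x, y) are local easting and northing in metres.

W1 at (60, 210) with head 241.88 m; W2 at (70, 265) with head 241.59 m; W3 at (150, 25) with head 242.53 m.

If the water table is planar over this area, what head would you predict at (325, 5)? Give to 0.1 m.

242.2 m

With h = a·x + b·y + c and W1 as origin, the differences give:
  10·a + 55·b = -0.29
  90·a + (-185)·b = +0.65
Eliminate b (×(-185) and ×55, subtract): -6800·a = 17.900 → a = ∂h/∂x = -0.002632
Back-substitute: b = ∂h/∂y = -0.004794.
h(325, 5) = 241.88 + (-0.002632)·(265) + (-0.004794)·(-205) = 241.88 -0.698 +0.983 = 242.165 m.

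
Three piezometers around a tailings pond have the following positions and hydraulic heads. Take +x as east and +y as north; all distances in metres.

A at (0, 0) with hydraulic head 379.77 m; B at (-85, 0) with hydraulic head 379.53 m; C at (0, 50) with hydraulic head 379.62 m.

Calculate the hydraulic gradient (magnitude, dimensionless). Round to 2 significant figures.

0.0041

∂h/∂x = (379.53 − 379.77) / (-85 − 0) = +0.002824
∂h/∂y = (379.62 − 379.77) / (50 − 0) = -0.003000
|∇h| = √(0.002824² + -0.003000²) = 0.00412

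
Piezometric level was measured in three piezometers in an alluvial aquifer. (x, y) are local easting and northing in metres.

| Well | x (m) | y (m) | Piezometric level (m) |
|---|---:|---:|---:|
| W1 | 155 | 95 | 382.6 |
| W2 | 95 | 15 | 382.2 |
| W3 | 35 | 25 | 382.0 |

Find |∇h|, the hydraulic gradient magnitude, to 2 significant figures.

Taking W1 as reference: W2−W1 = (-60, -80, -0.4); W3−W1 = (-120, -70, -0.6).
Determinant of the coordinate differences = (-60)·(-70) − (-120)·(-80) = -5400.
∂h/∂x = [(-0.4)·(-70) − (-0.6)·(-80)] / -5400 = +0.003704
∂h/∂y = [(-60)·(-0.6) − (-120)·(-0.4)] / -5400 = +0.002222
|∇h| = √(0.003704² + 0.002222²) = 0.004319

0.0043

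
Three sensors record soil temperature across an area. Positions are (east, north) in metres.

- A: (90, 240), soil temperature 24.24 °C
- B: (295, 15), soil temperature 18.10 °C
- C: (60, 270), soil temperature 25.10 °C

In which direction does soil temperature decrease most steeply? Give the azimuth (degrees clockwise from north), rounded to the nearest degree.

With T = a·x + b·y + c and A as origin, the differences give:
  205·a + (-225)·b = -6.14
  (-30)·a + 30·b = +0.86
Eliminate b (×30 and ×(-225), subtract): -600·a = 9.300 → a = ∂T/∂x = -0.01550
Back-substitute: b = ∂T/∂y = +0.01317.
Steepest decrease is along −∇f: components (+0.01550 E, -0.01317 N).
Azimuth = atan2(+0.01550, -0.01317) = 130.3° ≈ 130°.

130°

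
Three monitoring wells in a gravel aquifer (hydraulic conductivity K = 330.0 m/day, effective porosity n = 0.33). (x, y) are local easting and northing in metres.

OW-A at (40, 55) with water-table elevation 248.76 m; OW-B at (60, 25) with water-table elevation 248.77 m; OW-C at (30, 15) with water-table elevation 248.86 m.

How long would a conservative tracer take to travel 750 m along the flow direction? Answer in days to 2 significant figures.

250 days

Differences from OW-A: to OW-B (Δx, Δy, Δh) = (20, -30, +0.01); to OW-C = (-10, -40, +0.10).
Determinant of the coordinate differences = 20·(-40) − (-10)·(-30) = -1100.
∂h/∂x = [(+0.01)·(-40) − (+0.10)·(-30)] / -1100 = -0.002364
∂h/∂y = [20·(+0.10) − (-10)·(+0.01)] / -1100 = -0.001909
|∇h| = √(-0.002364² + -0.001909²) = 0.003039
Seepage velocity v = K·i/n = 330.0 × 0.003039 / 0.33 = 3.039 m/day.
t = 750 / 3.039 = 246.8 days.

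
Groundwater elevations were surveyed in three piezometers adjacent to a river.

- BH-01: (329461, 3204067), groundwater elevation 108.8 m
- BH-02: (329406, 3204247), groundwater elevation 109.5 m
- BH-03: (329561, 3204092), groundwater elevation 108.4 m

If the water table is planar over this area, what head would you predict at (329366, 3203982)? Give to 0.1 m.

With h = a·x + b·y + c and BH-01 as origin, the differences give:
  (-55)·a + 180·b = +0.7
  100·a + 25·b = -0.4
Eliminate b (×25 and ×180, subtract): -19375·a = 89.50 → a = ∂h/∂x = -0.004619
Back-substitute: b = ∂h/∂y = +0.002477.
h(329366, 3203982) = 108.8 + (-0.004619)·(-95) + (+0.002477)·(-85) = 108.8 +0.439 -0.211 = 109.028 m.

109.0 m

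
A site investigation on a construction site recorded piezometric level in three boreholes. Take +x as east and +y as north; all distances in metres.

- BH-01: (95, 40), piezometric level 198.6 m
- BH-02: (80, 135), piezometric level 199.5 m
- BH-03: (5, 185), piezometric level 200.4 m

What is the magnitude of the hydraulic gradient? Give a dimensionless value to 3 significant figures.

Differences from BH-01: to BH-02 (Δx, Δy, Δh) = (-15, 95, +0.9); to BH-03 = (-90, 145, +1.8).
Determinant of the coordinate differences = (-15)·145 − (-90)·95 = 6375.
∂h/∂x = [(+0.9)·145 − (+1.8)·95] / 6375 = -0.006353
∂h/∂y = [(-15)·(+1.8) − (-90)·(+0.9)] / 6375 = +0.008471
|∇h| = √(-0.006353² + 0.008471²) = 0.01059

0.0106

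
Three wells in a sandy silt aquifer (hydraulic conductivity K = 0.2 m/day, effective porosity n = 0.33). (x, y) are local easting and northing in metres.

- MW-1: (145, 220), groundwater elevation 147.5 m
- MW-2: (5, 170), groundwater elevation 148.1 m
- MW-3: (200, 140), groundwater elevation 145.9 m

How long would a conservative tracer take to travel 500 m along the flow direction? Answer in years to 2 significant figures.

140 years

Differences from MW-1: to MW-2 (Δx, Δy, Δh) = (-140, -50, +0.6); to MW-3 = (55, -80, -1.6).
Solve a·Δx + b·Δy = Δh: det = (-140)·(-80) − 55·(-50) = 13950.
∂h/∂x = [(+0.6)·(-80) − (-1.6)·(-50)] / 13950 = -0.009176
∂h/∂y = [(-140)·(-1.6) − 55·(+0.6)] / 13950 = +0.01369
|∇h| = √(-0.009176² + 0.01369²) = 0.01648
Seepage velocity v = K·i/n = 0.2 × 0.01648 / 0.33 = 0.009988 m/day.
t = 500 / 0.009988 = 5.006e+04 days = 137 years.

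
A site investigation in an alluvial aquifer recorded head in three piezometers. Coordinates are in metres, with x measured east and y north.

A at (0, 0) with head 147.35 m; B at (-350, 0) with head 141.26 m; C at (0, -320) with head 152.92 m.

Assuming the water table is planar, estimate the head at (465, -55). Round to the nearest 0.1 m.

∂h/∂x = (141.26 − 147.35) / (-350 − 0) = +0.01740
∂h/∂y = (152.92 − 147.35) / (-320 − 0) = -0.01741
h(465, -55) = 147.35 + (+0.01740)·(465) + (-0.01741)·(-55) = 147.35 +8.091 +0.957 = 156.398 m.

156.4 m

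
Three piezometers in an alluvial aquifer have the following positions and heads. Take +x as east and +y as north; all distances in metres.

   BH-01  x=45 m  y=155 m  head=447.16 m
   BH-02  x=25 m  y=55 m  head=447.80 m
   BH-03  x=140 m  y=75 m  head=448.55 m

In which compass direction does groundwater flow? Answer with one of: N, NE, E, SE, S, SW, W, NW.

Three-point gradient (reference BH-01): Δ to BH-02 = (-20, -100, +0.64), Δ to BH-03 = (95, -80, +1.39).
∂h/∂x = +0.007910, ∂h/∂y = -0.007982 (det = 11100).
Flow = −∇h = (-0.007910 east, +0.007982 north), which points northwest.

NW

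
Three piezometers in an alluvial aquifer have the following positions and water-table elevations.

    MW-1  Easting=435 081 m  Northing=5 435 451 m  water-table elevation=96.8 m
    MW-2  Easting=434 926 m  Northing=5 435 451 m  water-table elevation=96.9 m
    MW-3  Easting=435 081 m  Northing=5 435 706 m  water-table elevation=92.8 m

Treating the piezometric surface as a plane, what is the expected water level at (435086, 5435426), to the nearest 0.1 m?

∂h/∂x = (96.9 − 96.8) / (434926 − 435081) = -0.0006452
∂h/∂y = (92.8 − 96.8) / (5435706 − 5435451) = -0.01569
h(435086, 5435426) = 96.8 + (-0.0006452)·(5) + (-0.01569)·(-25) = 96.8 -0.003 +0.392 = 97.189 m.

97.2 m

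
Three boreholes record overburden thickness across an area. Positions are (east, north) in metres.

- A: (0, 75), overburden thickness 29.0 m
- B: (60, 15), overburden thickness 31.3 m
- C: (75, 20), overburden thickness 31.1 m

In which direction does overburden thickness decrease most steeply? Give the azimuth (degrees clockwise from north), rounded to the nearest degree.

Three-point gradient (reference A): Δ to B = (60, -60, +2.3), Δ to C = (75, -55, +2.1).
∂d/∂x = -0.0004167, ∂d/∂y = -0.03875 (det = 1200).
Steepest decrease is along −∇f: components (+0.0004167 E, +0.03875 N).
Azimuth = atan2(+0.0004167, +0.03875) = 0.6° ≈ 001°.

001°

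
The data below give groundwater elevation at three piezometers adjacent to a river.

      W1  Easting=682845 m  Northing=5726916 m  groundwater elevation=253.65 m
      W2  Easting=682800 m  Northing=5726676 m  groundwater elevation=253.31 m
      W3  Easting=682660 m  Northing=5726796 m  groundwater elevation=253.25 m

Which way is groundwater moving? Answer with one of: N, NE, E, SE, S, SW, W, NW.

Differences from W1: to W2 (Δx, Δy, Δh) = (-45, -240, -0.34); to W3 = (-185, -120, -0.40).
Determinant of the coordinate differences = (-45)·(-120) − (-185)·(-240) = -39000.
∂h/∂x = [(-0.34)·(-120) − (-0.40)·(-240)] / -39000 = +0.001415
∂h/∂y = [(-45)·(-0.40) − (-185)·(-0.34)] / -39000 = +0.001151
Flow = −∇h = (-0.001415 east, -0.001151 north), which points southwest.

SW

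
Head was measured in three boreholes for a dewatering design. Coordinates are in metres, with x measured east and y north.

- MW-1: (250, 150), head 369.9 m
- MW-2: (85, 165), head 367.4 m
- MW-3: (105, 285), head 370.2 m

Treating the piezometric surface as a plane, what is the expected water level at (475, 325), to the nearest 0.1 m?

With h = a·x + b·y + c and MW-1 as origin, the differences give:
  (-165)·a + 15·b = -2.5
  (-145)·a + 135·b = +0.3
Eliminate b (×135 and ×15, subtract): -20100·a = -342.00 → a = ∂h/∂x = +0.01701
Back-substitute: b = ∂h/∂y = +0.02050.
h(475, 325) = 369.9 + (+0.01701)·(225) + (+0.02050)·(175) = 369.9 +3.828 +3.587 = 377.315 m.

377.3 m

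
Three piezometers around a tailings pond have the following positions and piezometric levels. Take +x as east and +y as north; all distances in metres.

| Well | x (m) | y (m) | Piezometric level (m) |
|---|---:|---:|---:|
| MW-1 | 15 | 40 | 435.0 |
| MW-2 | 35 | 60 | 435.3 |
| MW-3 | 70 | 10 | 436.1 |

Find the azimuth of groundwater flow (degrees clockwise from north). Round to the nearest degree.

280°

With h = a·x + b·y + c and MW-1 as origin, the differences give:
  20·a + 20·b = +0.3
  55·a + (-30)·b = +1.1
Eliminate b (×(-30) and ×20, subtract): -1700·a = -31.00 → a = ∂h/∂x = +0.01824
Back-substitute: b = ∂h/∂y = -0.003235.
Flow direction (−∇h) has components (-0.01824 E, +0.003235 N).
Azimuth = atan2(E, N) = atan2(-0.01824, +0.003235) = 280.1° ≈ 280°.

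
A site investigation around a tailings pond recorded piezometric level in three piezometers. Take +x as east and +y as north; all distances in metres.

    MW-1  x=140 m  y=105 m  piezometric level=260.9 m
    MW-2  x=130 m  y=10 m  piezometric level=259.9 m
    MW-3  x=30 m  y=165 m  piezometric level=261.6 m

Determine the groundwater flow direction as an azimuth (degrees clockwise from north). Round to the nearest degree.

Taking MW-1 as reference: MW-2−MW-1 = (-10, -95, -1.0); MW-3−MW-1 = (-110, 60, +0.7).
Determinant of the coordinate differences = (-10)·60 − (-110)·(-95) = -11050.
∂h/∂x = [(-1.0)·60 − (+0.7)·(-95)] / -11050 = -0.0005882
∂h/∂y = [(-10)·(+0.7) − (-110)·(-1.0)] / -11050 = +0.01059
Flow direction (−∇h) has components (+0.0005882 E, -0.01059 N).
Azimuth = atan2(E, N) = atan2(+0.0005882, -0.01059) = 176.8° ≈ 177°.

177°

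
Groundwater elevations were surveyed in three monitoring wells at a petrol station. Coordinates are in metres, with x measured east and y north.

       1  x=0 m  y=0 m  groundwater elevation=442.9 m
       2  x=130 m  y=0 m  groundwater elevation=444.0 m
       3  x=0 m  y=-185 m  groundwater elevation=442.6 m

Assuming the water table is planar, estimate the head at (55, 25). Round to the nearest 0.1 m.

∂h/∂x = (444.0 − 442.9) / (130 − 0) = +0.008462
∂h/∂y = (442.6 − 442.9) / (-185 − 0) = +0.001622
h(55, 25) = 442.9 + (+0.008462)·(55) + (+0.001622)·(25) = 442.9 +0.465 +0.041 = 443.406 m.

443.4 m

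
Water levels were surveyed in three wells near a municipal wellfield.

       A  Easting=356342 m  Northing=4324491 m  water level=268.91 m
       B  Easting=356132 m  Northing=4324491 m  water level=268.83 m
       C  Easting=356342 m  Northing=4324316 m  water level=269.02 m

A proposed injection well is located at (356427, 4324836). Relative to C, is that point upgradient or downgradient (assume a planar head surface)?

downgradient

∂h/∂x = (268.83 − 268.91) / (356132 − 356342) = +0.0003810
∂h/∂y = (269.02 − 268.91) / (4324316 − 4324491) = -0.0006286
Head at (356427, 4324836) = 268.91 + (+0.0003810)·(85) + (-0.0006286)·(345) = 268.73 m.
That is lower than the 269.02 m at C, so the point is downgradient.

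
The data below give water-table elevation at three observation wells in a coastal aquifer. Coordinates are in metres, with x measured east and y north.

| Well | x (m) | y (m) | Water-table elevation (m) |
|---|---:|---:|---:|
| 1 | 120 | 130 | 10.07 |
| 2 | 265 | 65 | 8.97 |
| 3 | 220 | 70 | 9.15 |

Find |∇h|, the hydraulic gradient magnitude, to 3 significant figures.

0.0110

Three-point gradient (reference 1): Δ to 2 = (145, -65, -1.10), Δ to 3 = (100, -60, -0.92).
∂h/∂x = -0.002818, ∂h/∂y = +0.01064 (det = -2200).
|∇h| = √(-0.002818² + 0.01064²) = 0.01101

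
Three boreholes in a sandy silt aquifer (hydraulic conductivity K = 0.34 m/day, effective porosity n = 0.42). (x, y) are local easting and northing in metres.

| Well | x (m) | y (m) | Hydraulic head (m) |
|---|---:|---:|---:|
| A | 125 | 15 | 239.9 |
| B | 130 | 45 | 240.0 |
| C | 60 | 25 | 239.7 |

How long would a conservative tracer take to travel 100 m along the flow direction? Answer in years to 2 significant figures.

Three-point gradient (reference A): Δ to B = (5, 30, +0.1), Δ to C = (-65, 10, -0.2).
∂h/∂x = +0.003500, ∂h/∂y = +0.002750 (det = 2000).
|∇h| = √(0.003500² + 0.002750²) = 0.004451
Seepage velocity v = K·i/n = 0.34 × 0.004451 / 0.42 = 0.003603 m/day.
t = 100 / 0.003603 = 2.775e+04 days = 76 years.

76 years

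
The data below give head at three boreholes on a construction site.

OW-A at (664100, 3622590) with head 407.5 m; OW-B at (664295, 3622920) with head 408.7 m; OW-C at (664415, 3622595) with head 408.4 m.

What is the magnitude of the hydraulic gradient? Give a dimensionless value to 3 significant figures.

Differences from OW-A: to OW-B (Δx, Δy, Δh) = (195, 330, +1.2); to OW-C = (315, 5, +0.9).
Determinant of the coordinate differences = 195·5 − 315·330 = -102975.
∂h/∂x = [(+1.2)·5 − (+0.9)·330] / -102975 = +0.002826
∂h/∂y = [195·(+0.9) − 315·(+1.2)] / -102975 = +0.001966
|∇h| = √(0.002826² + 0.001966²) = 0.003443

0.00344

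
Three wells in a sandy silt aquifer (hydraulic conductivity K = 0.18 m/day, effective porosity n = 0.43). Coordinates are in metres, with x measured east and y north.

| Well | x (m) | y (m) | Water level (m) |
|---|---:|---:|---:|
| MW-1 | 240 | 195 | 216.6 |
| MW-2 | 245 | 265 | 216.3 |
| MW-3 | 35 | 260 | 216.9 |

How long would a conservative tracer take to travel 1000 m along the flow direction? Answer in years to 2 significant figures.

Differences from MW-1: to MW-2 (Δx, Δy, Δh) = (5, 70, -0.3); to MW-3 = (-205, 65, +0.3).
Determinant of the coordinate differences = 5·65 − (-205)·70 = 14675.
∂h/∂x = [(-0.3)·65 − (+0.3)·70] / 14675 = -0.002760
∂h/∂y = [5·(+0.3) − (-205)·(-0.3)] / 14675 = -0.004089
|∇h| = √(-0.002760² + -0.004089²) = 0.004933
Seepage velocity v = K·i/n = 0.18 × 0.004933 / 0.43 = 0.002065 m/day.
t = 1000 / 0.002065 = 4.843e+05 days = 1.33e+03 years.

1300 years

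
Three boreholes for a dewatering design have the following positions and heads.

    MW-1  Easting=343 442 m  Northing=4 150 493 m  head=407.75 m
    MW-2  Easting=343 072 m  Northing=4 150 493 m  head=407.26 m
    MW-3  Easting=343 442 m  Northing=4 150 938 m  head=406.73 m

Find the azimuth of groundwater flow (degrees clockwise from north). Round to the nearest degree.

330°

∂h/∂x = (407.26 − 407.75) / (343072 − 343442) = +0.001324
∂h/∂y = (406.73 − 407.75) / (4150938 − 4150493) = -0.002292
Flow direction (−∇h) has components (-0.001324 E, +0.002292 N).
Azimuth = atan2(E, N) = atan2(-0.001324, +0.002292) = 330.0° ≈ 330°.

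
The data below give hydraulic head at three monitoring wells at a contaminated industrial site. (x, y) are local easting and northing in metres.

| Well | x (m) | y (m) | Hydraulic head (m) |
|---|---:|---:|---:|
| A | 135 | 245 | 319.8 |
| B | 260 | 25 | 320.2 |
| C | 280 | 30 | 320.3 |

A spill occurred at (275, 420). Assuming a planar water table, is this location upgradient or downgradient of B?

With h = a·x + b·y + c and A as origin, the differences give:
  125·a + (-220)·b = +0.4
  145·a + (-215)·b = +0.5
Eliminate b (×(-215) and ×(-220), subtract): 5025·a = 24.00 → a = ∂h/∂x = +0.004776
Back-substitute: b = ∂h/∂y = +0.0008955.
Head at (275, 420) = 319.8 + (+0.004776)·(140) + (+0.0008955)·(175) = 320.63 m.
That is higher than the 320.2 m at B, so the point is upgradient.

upgradient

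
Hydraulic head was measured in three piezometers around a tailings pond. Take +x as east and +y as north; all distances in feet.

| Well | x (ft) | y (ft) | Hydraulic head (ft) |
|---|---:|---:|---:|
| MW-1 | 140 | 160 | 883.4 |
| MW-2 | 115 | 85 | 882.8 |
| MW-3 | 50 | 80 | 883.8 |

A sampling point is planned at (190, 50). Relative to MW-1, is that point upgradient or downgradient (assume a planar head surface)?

downgradient

With h = a·x + b·y + c and MW-1 as origin, the differences give:
  (-25)·a + (-75)·b = -0.6
  (-90)·a + (-80)·b = +0.4
Eliminate b (×(-80) and ×(-75), subtract): -4750·a = 78.00 → a = ∂h/∂x = -0.01642
Back-substitute: b = ∂h/∂y = +0.01347.
Head at (190, 50) = 883.4 + (-0.01642)·(50) + (+0.01347)·(-110) = 881.10 ft.
That is lower than the 883.4 ft at MW-1, so the point is downgradient.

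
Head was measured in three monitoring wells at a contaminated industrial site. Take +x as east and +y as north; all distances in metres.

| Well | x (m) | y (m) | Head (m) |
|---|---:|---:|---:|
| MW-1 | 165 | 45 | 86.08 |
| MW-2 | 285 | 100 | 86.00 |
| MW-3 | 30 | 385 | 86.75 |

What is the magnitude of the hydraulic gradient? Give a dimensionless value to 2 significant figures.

Differences from MW-1: to MW-2 (Δx, Δy, Δh) = (120, 55, -0.08); to MW-3 = (-135, 340, +0.67).
Determinant of the coordinate differences = 120·340 − (-135)·55 = 48225.
∂h/∂x = [(-0.08)·340 − (+0.67)·55] / 48225 = -0.001328
∂h/∂y = [120·(+0.67) − (-135)·(-0.08)] / 48225 = +0.001443
|∇h| = √(-0.001328² + 0.001443²) = 0.001961

0.0020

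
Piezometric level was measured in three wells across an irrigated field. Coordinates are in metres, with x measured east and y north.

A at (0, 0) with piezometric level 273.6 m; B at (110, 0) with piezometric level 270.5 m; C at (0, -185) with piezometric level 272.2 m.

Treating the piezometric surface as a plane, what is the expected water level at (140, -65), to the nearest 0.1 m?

∂h/∂x = (270.5 − 273.6) / (110 − 0) = -0.02818
∂h/∂y = (272.2 − 273.6) / (-185 − 0) = +0.007568
h(140, -65) = 273.6 + (-0.02818)·(140) + (+0.007568)·(-65) = 273.6 -3.945 -0.492 = 269.163 m.

269.2 m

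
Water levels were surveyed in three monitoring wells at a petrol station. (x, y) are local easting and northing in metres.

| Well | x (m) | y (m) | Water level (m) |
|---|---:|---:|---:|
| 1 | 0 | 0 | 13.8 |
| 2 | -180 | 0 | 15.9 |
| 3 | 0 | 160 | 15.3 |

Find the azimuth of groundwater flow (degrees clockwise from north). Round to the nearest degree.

129°

∂h/∂x = (15.9 − 13.8) / (-180 − 0) = -0.01167
∂h/∂y = (15.3 − 13.8) / (160 − 0) = +0.009375
Flow direction (−∇h) has components (+0.01167 E, -0.009375 N).
Azimuth = atan2(E, N) = atan2(+0.01167, -0.009375) = 128.8° ≈ 129°.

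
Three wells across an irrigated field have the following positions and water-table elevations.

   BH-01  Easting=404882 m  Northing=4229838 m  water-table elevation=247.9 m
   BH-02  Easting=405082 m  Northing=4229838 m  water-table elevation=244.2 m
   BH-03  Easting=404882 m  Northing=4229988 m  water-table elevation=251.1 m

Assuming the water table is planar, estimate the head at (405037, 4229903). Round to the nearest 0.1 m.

∂h/∂x = (244.2 − 247.9) / (405082 − 404882) = -0.01850
∂h/∂y = (251.1 − 247.9) / (4229988 − 4229838) = +0.02133
h(405037, 4229903) = 247.9 + (-0.01850)·(155) + (+0.02133)·(65) = 247.9 -2.868 +1.387 = 246.419 m.

246.4 m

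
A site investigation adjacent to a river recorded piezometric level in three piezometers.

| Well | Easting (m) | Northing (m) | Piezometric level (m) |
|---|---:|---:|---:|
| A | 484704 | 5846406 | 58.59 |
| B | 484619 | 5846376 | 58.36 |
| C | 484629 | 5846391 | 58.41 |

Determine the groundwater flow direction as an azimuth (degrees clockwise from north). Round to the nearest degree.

225°

Three-point gradient (reference A): Δ to B = (-85, -30, -0.23), Δ to C = (-75, -15, -0.18).
∂h/∂x = +0.002000, ∂h/∂y = +0.002000 (det = -975).
Flow direction (−∇h) has components (-0.002000 E, -0.002000 N).
Azimuth = atan2(E, N) = atan2(-0.002000, -0.002000) = 225.0° ≈ 225°.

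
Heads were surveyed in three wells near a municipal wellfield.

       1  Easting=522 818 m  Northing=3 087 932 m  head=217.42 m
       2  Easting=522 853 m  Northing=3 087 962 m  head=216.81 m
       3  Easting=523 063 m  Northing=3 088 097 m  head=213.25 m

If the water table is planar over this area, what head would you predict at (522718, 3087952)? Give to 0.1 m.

Differences from 1: to 2 (Δx, Δy, Δh) = (35, 30, -0.61); to 3 = (245, 165, -4.17).
Solve a·Δx + b·Δy = Δh: det = 35·165 − 245·30 = -1575.
∂h/∂x = [(-0.61)·165 − (-4.17)·30] / -1575 = -0.01552
∂h/∂y = [35·(-4.17) − 245·(-0.61)] / -1575 = -0.002222
h(522718, 3087952) = 217.42 + (-0.01552)·(-100) + (-0.002222)·(20) = 217.42 +1.552 -0.044 = 218.928 m.

218.9 m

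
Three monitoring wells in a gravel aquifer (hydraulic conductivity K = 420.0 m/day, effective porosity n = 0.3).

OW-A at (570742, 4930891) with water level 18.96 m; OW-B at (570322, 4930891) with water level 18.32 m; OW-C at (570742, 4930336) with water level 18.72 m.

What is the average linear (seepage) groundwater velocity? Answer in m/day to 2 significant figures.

∂h/∂x = (18.32 − 18.96) / (570322 − 570742) = +0.001524
∂h/∂y = (18.72 − 18.96) / (4930336 − 4930891) = +0.0004324
|∇h| = √(0.001524² + 0.0004324²) = 0.001584
Seepage velocity v = K·i/n = 420.0 × 0.001584 / 0.3 = 2.218 m/day.

2.2 m/day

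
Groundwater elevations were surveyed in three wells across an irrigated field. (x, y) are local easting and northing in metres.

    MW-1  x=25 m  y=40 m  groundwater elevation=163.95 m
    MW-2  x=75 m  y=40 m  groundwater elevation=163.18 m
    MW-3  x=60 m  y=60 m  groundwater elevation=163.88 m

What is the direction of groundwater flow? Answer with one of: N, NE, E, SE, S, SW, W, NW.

With h = a·x + b·y + c and MW-1 as origin, the differences give:
  50·a + 0·b = -0.77
  35·a + 20·b = -0.07
Eliminate b (×20 and ×0, subtract): 1000·a = -15.400 → a = ∂h/∂x = -0.01540
Back-substitute: b = ∂h/∂y = +0.02345.
Flow = −∇h = (+0.01540 east, -0.02345 north), which points southeast.

SE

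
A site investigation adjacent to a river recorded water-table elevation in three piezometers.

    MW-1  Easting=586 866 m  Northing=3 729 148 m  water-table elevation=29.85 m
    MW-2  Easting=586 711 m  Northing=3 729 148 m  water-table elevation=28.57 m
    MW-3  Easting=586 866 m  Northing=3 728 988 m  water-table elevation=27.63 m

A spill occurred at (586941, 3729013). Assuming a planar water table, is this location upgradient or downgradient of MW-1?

∂h/∂x = (28.57 − 29.85) / (586711 − 586866) = +0.008258
∂h/∂y = (27.63 − 29.85) / (3728988 − 3729148) = +0.01388
Head at (586941, 3729013) = 29.85 + (+0.008258)·(75) + (+0.01388)·(-135) = 28.60 m.
That is lower than the 29.85 m at MW-1, so the point is downgradient.

downgradient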